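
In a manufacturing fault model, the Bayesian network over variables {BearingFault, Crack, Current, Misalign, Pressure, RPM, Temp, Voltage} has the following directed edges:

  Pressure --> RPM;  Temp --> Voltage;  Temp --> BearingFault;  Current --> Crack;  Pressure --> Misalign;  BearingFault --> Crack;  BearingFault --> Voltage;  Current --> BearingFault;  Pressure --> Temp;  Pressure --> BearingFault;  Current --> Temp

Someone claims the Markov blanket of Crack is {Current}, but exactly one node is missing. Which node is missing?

BearingFault

Crack's parents: BearingFault, Current.
Crack's children: none.
With no children, Crack has no spouses; the co-parent set is empty.
MB(Crack) = {BearingFault, Current}.
Comparing with the claimed set, BearingFault is missing.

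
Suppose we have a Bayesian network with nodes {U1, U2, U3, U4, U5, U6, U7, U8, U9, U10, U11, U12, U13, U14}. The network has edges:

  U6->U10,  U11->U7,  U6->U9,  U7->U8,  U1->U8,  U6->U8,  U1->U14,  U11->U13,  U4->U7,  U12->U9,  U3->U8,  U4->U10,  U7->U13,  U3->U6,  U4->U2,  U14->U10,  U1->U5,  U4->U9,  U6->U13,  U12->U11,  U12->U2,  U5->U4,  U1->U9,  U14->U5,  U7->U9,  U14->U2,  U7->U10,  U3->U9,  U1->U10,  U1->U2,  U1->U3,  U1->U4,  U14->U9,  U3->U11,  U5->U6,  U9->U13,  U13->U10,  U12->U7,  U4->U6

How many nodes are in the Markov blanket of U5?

5

Pa(U5) = {U1, U14}.
Ch(U5) = {U4, U6}.
For each child, the remaining parents (spouses of U5):
  U4 also has parent U1.
  U6 also has parents U3, U4.
MB(U5) = {U1, U3, U4, U6, U14}, which has 5 nodes.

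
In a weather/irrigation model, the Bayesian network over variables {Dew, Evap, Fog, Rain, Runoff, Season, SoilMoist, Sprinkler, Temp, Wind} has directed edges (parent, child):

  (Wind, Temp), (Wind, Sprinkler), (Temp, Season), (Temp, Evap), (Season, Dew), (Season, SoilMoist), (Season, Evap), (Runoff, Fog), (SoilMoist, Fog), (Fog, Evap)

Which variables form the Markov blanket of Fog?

{Evap, Runoff, Season, SoilMoist, Temp}

A node's Markov blanket = Pa ∪ Ch ∪ (parents of Ch other than the node itself).
Parents of Fog: Runoff, SoilMoist.
Children of Fog: Evap.
Co-parents of Fog (other parents of its children):
  Evap's other parents are Season, Temp.
Taking the union gives {Evap, Runoff, Season, SoilMoist, Temp}.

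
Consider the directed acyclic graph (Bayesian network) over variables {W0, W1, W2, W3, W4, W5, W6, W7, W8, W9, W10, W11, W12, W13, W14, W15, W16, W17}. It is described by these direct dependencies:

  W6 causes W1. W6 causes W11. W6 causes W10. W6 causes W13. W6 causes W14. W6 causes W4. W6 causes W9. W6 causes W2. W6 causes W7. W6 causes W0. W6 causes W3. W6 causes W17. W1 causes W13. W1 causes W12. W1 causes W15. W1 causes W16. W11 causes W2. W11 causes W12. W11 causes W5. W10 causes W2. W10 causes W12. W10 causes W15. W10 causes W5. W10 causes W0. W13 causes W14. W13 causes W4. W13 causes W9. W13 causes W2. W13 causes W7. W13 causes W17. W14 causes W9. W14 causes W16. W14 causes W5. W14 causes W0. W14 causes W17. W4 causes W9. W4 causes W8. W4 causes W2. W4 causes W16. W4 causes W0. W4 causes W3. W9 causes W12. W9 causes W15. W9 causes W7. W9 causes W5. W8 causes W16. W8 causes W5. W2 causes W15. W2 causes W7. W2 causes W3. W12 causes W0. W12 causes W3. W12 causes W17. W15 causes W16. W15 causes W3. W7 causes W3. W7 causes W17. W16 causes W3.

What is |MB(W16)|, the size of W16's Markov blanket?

W16 has parents W1, W4, W8, W14, W15.
W16 has child W3.
Co-parents of W16 (other parents of its children):
  W3: W2, W4, W6, W7, W12, W15
MB(W16) = {W1, W2, W3, W4, W6, W7, W8, W12, W14, W15}, which has 10 nodes.

10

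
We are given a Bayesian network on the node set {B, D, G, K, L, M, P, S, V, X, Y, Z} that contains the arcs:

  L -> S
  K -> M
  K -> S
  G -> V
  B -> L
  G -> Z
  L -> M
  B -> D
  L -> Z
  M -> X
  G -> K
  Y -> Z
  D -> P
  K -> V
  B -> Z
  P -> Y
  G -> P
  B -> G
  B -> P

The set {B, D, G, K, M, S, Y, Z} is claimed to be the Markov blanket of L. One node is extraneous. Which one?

Pa(L) = {B}.
Children of L: M, S, Z.
For each child, the remaining parents (spouses of L):
  M also has parent K.
  parents(S) \ {L} = {K}.
  Z also has parents B, G, Y.
MB(L) = {B, G, K, M, S, Y, Z}.
D is neither a parent, child, nor co-parent of L, so it does not belong.

D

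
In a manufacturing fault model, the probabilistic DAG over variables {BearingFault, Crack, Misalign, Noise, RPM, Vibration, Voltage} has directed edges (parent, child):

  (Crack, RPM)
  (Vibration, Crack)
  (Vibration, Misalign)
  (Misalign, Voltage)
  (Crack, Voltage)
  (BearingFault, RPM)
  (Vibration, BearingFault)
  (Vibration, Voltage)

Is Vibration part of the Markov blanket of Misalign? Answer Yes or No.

Yes

Vibration is a parent of Misalign.
So Vibration ∈ MB(Misalign).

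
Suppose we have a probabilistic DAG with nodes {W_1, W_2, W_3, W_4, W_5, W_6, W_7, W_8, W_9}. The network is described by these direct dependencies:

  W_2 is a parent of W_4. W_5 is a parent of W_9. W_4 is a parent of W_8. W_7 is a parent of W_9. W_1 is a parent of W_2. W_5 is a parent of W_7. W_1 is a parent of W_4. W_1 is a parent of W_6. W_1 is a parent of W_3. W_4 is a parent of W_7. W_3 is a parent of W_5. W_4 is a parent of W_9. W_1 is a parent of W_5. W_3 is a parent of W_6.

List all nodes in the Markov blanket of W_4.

Recall MB(v) = parents ∪ children ∪ spouses, where spouses are the other parents of v's children.
Pa(W_4) = {W_1, W_2}.
W_4 has children W_7, W_8, W_9.
For each child, the remaining parents (spouses of W_4):
  W_7 also has parent W_5.
  W_8 has no other parent.
  W_9's other parents are W_5, W_7.
Taking the union gives {W_1, W_2, W_5, W_7, W_8, W_9}.

{W_1, W_2, W_5, W_7, W_8, W_9}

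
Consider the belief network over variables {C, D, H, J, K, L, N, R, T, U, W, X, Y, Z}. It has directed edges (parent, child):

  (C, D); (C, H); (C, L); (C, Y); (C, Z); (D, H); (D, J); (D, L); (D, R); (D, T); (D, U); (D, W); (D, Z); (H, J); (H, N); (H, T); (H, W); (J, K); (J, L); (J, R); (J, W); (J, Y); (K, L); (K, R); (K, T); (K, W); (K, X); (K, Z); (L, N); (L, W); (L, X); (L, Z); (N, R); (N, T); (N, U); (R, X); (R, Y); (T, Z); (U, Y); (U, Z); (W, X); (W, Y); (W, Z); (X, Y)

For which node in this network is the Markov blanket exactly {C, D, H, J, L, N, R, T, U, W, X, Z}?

K

The target node must have every member of {C, D, H, J, L, N, R, T, U, W, X, Z} as a parent, child, or co-parent, and no others.
Parents of K: J; children: L, R, T, W, X, Z; co-parents: C, D, H, J, L, N, R, T, U, W.
These exactly cover the given set, so the node is K.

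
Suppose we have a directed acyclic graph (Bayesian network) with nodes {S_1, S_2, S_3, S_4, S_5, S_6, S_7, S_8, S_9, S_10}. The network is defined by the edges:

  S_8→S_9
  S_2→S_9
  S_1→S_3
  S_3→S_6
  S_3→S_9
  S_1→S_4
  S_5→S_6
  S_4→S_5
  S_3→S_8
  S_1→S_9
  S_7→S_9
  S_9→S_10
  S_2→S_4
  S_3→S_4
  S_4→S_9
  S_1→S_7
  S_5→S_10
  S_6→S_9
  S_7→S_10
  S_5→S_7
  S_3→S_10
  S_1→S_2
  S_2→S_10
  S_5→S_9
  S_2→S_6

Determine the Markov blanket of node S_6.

{S_1, S_2, S_3, S_4, S_5, S_7, S_8, S_9}

By definition, MB(S_6) is built from S_6's parents, S_6's children, and the co-parents of S_6.
S_6's children: S_9.
Parents of S_6: S_2, S_3, S_5.
Other parents of S_6's children:
  parents(S_9) \ {S_6} = {S_1, S_2, S_3, S_4, S_5, S_7, S_8}.
So the Markov blanket of S_6 is {S_1, S_2, S_3, S_4, S_5, S_7, S_8, S_9}.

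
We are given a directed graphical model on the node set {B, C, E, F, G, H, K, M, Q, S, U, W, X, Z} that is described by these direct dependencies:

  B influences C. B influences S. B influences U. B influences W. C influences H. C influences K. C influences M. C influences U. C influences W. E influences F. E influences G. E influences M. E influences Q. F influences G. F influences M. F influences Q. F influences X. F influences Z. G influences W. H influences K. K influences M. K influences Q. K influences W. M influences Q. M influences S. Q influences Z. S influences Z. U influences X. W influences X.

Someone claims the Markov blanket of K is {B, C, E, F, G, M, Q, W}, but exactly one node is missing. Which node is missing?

K's children: M, Q, W.
Parents of K: C, H.
Co-parents of K (other parents of its children):
  M's other parents are C, E, F.
  Q's other parents are E, F, M.
  parents(W) \ {K} = {B, C, G}.
MB(K) = {B, C, E, F, G, H, M, Q, W}.
Comparing with the claimed set, H is missing.

H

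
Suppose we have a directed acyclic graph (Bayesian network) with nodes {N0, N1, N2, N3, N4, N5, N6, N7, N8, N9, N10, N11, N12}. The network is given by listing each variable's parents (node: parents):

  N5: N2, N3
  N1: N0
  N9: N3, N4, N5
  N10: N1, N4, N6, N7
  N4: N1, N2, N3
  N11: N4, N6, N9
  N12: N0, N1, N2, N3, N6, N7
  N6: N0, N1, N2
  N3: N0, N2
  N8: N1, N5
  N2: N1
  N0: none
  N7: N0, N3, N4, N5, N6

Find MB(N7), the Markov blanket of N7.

Pa(N7) = {N0, N3, N4, N5, N6}.
Ch(N7) = {N10, N12}.
For each child, the remaining parents (spouses of N7):
  N10: N1, N4, N6
  N12: N0, N1, N2, N3, N6
So the Markov blanket of N7 is {N0, N1, N2, N3, N4, N5, N6, N10, N12}.

{N0, N1, N2, N3, N4, N5, N6, N10, N12}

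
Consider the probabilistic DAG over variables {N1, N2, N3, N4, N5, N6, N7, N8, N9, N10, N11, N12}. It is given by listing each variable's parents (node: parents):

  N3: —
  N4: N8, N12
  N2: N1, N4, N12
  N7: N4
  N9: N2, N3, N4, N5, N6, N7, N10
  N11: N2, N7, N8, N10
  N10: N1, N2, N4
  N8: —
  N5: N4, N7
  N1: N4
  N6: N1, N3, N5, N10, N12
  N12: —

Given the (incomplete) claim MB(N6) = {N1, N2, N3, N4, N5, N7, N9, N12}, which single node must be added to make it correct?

N10

The Markov blanket of a node is its parents, its children, and the other parents of its children.
N6 has parents N1, N3, N5, N10, N12.
Children of N6: N9.
Other parents of N6's children:
  N9's other parents are N2, N3, N4, N5, N7, N10.
MB(N6) = {N1, N2, N3, N4, N5, N7, N9, N10, N12}.
Comparing with the claimed set, N10 is missing.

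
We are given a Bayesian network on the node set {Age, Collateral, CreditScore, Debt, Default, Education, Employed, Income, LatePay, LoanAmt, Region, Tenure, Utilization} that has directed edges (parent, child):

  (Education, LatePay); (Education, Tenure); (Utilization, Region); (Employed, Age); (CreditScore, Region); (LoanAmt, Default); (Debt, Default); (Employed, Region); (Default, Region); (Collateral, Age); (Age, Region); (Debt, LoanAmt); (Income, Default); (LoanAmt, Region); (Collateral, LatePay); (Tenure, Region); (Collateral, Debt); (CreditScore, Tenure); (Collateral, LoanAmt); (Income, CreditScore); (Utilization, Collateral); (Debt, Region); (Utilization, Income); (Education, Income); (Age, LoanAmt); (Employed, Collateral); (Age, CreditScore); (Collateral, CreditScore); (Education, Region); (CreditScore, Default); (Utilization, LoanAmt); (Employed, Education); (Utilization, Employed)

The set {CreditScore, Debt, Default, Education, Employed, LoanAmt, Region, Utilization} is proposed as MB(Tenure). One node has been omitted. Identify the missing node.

By definition, MB(Tenure) is built from Tenure's parents, Tenure's children, and the co-parents of Tenure.
Ch(Tenure) = {Region}.
Tenure's parents: CreditScore, Education.
Other parents of Tenure's children:
  Region: Age, CreditScore, Debt, Default, Education, Employed, LoanAmt, Utilization
MB(Tenure) = {Age, CreditScore, Debt, Default, Education, Employed, LoanAmt, Region, Utilization}.
Comparing with the claimed set, Age is missing.

Age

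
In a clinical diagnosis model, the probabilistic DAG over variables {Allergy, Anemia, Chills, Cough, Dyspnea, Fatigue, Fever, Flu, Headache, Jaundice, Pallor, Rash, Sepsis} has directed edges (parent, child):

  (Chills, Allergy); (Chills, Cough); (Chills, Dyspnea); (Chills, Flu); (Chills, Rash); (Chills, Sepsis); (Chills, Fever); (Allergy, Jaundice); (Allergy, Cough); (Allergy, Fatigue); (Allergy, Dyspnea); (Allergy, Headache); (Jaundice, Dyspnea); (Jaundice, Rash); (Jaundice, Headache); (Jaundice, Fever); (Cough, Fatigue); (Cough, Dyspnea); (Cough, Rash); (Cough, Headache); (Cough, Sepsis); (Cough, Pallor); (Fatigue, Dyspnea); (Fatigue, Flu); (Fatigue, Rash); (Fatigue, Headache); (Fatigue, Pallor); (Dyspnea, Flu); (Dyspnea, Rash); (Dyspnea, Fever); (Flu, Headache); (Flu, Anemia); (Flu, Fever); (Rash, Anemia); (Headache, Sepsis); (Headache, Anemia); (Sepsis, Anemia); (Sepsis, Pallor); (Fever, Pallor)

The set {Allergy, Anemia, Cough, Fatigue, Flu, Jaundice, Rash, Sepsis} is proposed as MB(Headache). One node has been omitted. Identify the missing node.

Chills

The Markov blanket of a node is its parents, its children, and the other parents of its children.
Headache's children: Anemia, Sepsis.
Headache's parents: Allergy, Cough, Fatigue, Flu, Jaundice.
Other parents of Headache's children:
  Sepsis: Chills, Cough
  Anemia: Flu, Rash, Sepsis
MB(Headache) = {Allergy, Anemia, Chills, Cough, Fatigue, Flu, Jaundice, Rash, Sepsis}.
Comparing with the claimed set, Chills is missing.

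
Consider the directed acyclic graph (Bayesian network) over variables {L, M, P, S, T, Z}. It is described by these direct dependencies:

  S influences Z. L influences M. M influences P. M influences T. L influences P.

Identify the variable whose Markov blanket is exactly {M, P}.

L

The target node must have every member of {M, P} as a parent, child, or co-parent, and no others.
Parents of L: none; children: M, P; co-parents: M.
These exactly cover the given set, so the node is L.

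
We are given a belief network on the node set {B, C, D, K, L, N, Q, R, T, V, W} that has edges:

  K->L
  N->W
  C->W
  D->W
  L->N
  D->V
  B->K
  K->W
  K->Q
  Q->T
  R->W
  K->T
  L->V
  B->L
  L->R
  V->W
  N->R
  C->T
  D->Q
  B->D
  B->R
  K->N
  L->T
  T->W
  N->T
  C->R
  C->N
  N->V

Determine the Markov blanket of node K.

Parents of K: B.
Children of K: L, N, Q, T, W.
Other parents of K's children:
  L's other parent is B.
  N also has parents C, L.
  parents(Q) \ {K} = {D}.
  T also has parents C, L, N, Q.
  W also has parents C, D, N, R, T, V.
Union: {B} ∪ {L, N, Q, T, W} ∪ {B, C, D, L, N, Q, R, T, V} = {B, C, D, L, N, Q, R, T, V, W}.

{B, C, D, L, N, Q, R, T, V, W}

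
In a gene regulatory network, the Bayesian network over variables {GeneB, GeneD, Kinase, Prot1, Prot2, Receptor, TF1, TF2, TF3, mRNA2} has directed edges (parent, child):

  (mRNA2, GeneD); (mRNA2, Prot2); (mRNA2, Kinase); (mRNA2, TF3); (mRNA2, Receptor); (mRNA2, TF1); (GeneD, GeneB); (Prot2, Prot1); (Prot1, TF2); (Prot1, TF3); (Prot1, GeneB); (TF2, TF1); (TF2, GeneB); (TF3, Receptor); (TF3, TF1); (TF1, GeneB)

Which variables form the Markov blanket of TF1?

The Markov blanket of a node is its parents, its children, and the other parents of its children.
Pa(TF1) = {TF2, TF3, mRNA2}.
Ch(TF1) = {GeneB}.
Co-parents of TF1 (other parents of its children):
  parents(GeneB) \ {TF1} = {GeneD, Prot1, TF2}.
Union: {TF2, TF3, mRNA2} ∪ {GeneB} ∪ {GeneD, Prot1, TF2} = {GeneB, GeneD, Prot1, TF2, TF3, mRNA2}.

{GeneB, GeneD, Prot1, TF2, TF3, mRNA2}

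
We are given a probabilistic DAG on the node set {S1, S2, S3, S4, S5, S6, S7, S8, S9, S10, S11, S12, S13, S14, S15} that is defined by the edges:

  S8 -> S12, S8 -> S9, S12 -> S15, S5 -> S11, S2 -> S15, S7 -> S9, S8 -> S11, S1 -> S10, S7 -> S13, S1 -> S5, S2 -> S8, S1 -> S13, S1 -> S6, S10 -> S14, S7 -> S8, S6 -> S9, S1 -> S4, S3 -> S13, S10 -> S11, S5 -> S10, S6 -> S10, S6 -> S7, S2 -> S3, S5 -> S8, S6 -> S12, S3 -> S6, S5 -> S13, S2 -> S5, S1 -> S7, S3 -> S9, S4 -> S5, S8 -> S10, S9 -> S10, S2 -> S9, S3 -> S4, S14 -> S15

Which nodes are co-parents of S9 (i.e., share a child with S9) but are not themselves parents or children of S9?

{S1, S5}

Children of S9: S10.
  S10: S1, S5, S6, S8
Excluding nodes already adjacent to S9 (S2, S3, S6, S7, S8, S10), the co-parent-only contribution is {S1, S5}.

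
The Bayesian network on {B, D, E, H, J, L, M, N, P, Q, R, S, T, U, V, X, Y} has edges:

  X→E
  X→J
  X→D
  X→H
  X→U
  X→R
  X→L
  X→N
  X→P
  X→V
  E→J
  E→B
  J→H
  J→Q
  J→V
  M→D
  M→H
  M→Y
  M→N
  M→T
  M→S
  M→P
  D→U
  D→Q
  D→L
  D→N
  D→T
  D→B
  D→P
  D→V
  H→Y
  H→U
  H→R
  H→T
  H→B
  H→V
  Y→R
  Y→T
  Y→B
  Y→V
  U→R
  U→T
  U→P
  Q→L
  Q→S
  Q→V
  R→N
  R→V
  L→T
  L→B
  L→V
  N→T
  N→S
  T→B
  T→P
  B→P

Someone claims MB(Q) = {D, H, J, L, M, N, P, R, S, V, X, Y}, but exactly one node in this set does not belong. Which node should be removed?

A node's Markov blanket = Pa ∪ Ch ∪ (parents of Ch other than the node itself).
Q's parents: D, J.
Children of Q: L, S, V.
For each child, the remaining parents (spouses of Q):
  L also has parents D, X.
  S also has parents M, N.
  V also has parents D, H, J, L, R, X, Y.
MB(Q) = {D, H, J, L, M, N, R, S, V, X, Y}.
P is neither a parent, child, nor co-parent of Q, so it does not belong.

P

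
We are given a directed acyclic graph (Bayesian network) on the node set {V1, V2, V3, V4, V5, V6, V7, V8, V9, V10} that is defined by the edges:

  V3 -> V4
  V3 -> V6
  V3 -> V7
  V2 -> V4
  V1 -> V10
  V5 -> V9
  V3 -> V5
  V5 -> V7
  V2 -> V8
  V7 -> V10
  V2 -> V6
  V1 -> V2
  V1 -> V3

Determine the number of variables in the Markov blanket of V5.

Parents of V5: V3.
Children of V5: V7, V9.
Other parents of V5's children:
  V7 also has parent V3.
  V9 has no other parent.
MB(V5) = {V3, V7, V9}, which has 3 nodes.

3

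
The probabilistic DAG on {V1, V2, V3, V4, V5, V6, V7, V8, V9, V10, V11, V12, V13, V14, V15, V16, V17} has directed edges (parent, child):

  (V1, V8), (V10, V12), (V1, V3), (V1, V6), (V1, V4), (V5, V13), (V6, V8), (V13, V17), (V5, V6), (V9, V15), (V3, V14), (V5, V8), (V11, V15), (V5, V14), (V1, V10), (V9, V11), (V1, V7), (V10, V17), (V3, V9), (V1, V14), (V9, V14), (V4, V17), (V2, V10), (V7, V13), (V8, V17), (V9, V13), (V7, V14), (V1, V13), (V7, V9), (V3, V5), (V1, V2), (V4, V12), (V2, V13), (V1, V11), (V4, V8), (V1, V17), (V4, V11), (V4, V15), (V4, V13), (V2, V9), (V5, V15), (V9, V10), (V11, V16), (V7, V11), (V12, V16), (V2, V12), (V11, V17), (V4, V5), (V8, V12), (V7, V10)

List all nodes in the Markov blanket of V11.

Recall MB(v) = parents ∪ children ∪ spouses, where spouses are the other parents of v's children.
V11 has children V15, V16, V17.
Parents of V11: V1, V4, V7, V9.
For each child, the remaining parents (spouses of V11):
  parents(V15) \ {V11} = {V4, V5, V9}.
  parents(V16) \ {V11} = {V12}.
  parents(V17) \ {V11} = {V1, V4, V8, V10, V13}.
So the Markov blanket of V11 is {V1, V4, V5, V7, V8, V9, V10, V12, V13, V15, V16, V17}.

{V1, V4, V5, V7, V8, V9, V10, V12, V13, V15, V16, V17}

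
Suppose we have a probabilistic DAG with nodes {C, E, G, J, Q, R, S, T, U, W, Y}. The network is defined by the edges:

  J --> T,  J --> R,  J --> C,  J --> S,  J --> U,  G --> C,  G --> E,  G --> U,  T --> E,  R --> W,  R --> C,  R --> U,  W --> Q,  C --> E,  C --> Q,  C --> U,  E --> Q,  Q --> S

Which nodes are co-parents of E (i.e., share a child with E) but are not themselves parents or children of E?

{W}

Children of E: Q.
  parents(Q) \ {E} = {C, W}.
Excluding nodes already adjacent to E (C, G, Q, T), the co-parent-only contribution is {W}.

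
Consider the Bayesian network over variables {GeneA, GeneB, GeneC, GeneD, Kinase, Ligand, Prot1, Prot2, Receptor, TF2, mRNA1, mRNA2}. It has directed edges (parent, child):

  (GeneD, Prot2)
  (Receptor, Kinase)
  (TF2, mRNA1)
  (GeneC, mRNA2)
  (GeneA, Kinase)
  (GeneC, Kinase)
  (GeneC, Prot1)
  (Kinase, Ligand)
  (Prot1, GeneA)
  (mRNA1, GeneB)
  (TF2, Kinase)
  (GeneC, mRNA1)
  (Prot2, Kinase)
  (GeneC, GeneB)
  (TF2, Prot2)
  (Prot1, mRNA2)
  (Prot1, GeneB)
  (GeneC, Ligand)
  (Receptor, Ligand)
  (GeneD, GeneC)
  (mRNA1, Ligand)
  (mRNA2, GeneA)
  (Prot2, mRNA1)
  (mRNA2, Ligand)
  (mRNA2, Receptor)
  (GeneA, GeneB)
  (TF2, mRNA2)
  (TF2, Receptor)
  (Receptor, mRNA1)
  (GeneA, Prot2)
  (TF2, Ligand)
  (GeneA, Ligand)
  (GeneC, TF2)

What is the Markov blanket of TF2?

{GeneA, GeneC, GeneD, Kinase, Ligand, Prot1, Prot2, Receptor, mRNA1, mRNA2}

Parents of TF2: GeneC.
Children of TF2: Kinase, Ligand, Prot2, Receptor, mRNA1, mRNA2.
Other parents of TF2's children:
  mRNA2 also has parents GeneC, Prot1.
  parents(Receptor) \ {TF2} = {mRNA2}.
  Prot2's other parents are GeneA, GeneD.
  parents(mRNA1) \ {TF2} = {GeneC, Prot2, Receptor}.
  Kinase's other parents are GeneA, GeneC, Prot2, Receptor.
  Ligand's other parents are GeneA, GeneC, Kinase, Receptor, mRNA1, mRNA2.
Union: {GeneC} ∪ {Kinase, Ligand, Prot2, Receptor, mRNA1, mRNA2} ∪ {GeneA, GeneC, GeneD, Kinase, Prot1, Prot2, Receptor, mRNA1, mRNA2} = {GeneA, GeneC, GeneD, Kinase, Ligand, Prot1, Prot2, Receptor, mRNA1, mRNA2}.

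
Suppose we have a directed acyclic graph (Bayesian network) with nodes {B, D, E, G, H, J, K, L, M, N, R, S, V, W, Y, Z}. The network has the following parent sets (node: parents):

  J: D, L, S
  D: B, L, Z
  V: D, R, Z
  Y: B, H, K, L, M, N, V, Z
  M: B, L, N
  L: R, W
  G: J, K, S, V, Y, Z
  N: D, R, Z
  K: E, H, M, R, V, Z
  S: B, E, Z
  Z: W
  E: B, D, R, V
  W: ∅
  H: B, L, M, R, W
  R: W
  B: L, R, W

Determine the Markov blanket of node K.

{B, E, G, H, J, L, M, N, R, S, V, Y, Z}

Parents of K: E, H, M, R, V, Z.
K has children G, Y.
Parents of each child, excluding K:
  Y: B, H, L, M, N, V, Z
  G: J, S, V, Y, Z
So the Markov blanket of K is {B, E, G, H, J, L, M, N, R, S, V, Y, Z}.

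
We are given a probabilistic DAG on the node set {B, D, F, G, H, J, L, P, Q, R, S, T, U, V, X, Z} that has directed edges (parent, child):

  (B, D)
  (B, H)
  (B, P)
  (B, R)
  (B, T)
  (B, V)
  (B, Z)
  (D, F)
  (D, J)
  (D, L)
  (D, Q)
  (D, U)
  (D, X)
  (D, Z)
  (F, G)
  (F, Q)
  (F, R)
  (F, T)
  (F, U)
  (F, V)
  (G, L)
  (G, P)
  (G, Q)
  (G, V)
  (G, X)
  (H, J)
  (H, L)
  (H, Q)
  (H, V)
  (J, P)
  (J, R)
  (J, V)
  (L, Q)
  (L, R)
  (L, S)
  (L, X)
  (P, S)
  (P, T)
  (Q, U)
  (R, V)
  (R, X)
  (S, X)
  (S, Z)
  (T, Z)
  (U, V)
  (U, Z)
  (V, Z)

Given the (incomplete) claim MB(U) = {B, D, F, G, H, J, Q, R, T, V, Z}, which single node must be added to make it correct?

U has parents D, F, Q.
Children of U: V, Z.
Co-parents of U (other parents of its children):
  V: B, F, G, H, J, R
  Z: B, D, S, T, V
MB(U) = {B, D, F, G, H, J, Q, R, S, T, V, Z}.
Comparing with the claimed set, S is missing.

S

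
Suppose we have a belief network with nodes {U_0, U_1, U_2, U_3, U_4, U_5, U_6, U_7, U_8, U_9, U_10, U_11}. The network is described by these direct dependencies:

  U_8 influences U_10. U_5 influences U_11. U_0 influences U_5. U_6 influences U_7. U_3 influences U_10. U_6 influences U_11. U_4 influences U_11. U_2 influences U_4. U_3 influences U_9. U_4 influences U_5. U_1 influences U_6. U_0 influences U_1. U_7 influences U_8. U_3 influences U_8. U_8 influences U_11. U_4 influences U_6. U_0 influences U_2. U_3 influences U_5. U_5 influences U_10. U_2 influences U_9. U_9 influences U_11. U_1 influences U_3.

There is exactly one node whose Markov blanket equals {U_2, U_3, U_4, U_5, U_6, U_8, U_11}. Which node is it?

The target node must have every member of {U_2, U_3, U_4, U_5, U_6, U_8, U_11} as a parent, child, or co-parent, and no others.
Parents of U_9: U_2, U_3; children: U_11; co-parents: U_4, U_5, U_6, U_8.
These exactly cover the given set, so the node is U_9.

U_9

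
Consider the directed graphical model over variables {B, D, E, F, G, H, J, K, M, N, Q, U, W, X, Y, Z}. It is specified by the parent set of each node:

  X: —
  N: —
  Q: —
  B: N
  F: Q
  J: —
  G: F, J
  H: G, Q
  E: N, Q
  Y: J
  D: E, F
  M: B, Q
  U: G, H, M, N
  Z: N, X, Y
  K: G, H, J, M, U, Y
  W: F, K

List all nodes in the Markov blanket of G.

G has children H, K, U.
Parents of G: F, J.
Other parents of G's children:
  H: Q
  U: H, M, N
  K: H, J, M, U, Y
Union: {F, J} ∪ {H, K, U} ∪ {H, J, M, N, Q, U, Y} = {F, H, J, K, M, N, Q, U, Y}.

{F, H, J, K, M, N, Q, U, Y}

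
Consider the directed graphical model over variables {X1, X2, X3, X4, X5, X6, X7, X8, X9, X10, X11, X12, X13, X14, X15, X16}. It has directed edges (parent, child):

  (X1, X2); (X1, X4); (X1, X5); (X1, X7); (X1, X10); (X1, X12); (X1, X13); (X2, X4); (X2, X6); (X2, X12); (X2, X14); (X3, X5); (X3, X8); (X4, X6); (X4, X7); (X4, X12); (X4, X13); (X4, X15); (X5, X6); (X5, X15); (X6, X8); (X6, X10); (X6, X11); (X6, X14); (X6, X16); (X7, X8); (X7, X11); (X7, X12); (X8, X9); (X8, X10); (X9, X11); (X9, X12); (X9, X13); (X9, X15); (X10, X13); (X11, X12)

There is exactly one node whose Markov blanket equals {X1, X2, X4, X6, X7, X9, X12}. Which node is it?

X11

The target node must have every member of {X1, X2, X4, X6, X7, X9, X12} as a parent, child, or co-parent, and no others.
Parents of X11: X6, X7, X9; children: X12; co-parents: X1, X2, X4, X7, X9.
These exactly cover the given set, so the node is X11.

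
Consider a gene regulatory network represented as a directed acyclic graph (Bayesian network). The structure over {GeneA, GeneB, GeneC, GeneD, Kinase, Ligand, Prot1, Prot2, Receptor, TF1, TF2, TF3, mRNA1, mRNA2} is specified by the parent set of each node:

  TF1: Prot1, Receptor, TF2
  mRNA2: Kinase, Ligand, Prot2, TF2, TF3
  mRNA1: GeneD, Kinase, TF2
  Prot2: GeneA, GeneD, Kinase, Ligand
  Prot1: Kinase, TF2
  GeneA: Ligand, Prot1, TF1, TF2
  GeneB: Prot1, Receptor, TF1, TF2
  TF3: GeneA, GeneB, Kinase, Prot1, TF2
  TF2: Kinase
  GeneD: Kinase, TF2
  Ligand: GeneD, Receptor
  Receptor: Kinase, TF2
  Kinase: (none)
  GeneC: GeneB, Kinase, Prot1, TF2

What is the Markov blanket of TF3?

{GeneA, GeneB, Kinase, Ligand, Prot1, Prot2, TF2, mRNA2}

By definition, MB(TF3) is built from TF3's parents, TF3's children, and the co-parents of TF3.
TF3 has parents GeneA, GeneB, Kinase, Prot1, TF2.
TF3 has child mRNA2.
For each child, the remaining parents (spouses of TF3):
  parents(mRNA2) \ {TF3} = {Kinase, Ligand, Prot2, TF2}.
Taking the union gives {GeneA, GeneB, Kinase, Ligand, Prot1, Prot2, TF2, mRNA2}.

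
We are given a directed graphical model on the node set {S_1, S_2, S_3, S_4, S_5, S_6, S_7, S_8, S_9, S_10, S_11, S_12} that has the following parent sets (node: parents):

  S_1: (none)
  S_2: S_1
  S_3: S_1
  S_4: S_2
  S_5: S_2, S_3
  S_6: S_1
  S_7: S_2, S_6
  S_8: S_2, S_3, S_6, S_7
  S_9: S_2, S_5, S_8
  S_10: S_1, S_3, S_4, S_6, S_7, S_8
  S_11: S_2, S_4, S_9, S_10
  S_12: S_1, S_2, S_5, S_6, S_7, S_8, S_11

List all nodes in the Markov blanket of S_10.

{S_1, S_2, S_3, S_4, S_6, S_7, S_8, S_9, S_11}

S_10's parents: S_1, S_3, S_4, S_6, S_7, S_8.
Children of S_10: S_11.
Parents of each child, excluding S_10:
  S_11's other parents are S_2, S_4, S_9.
Union: {S_1, S_3, S_4, S_6, S_7, S_8} ∪ {S_11} ∪ {S_2, S_4, S_9} = {S_1, S_2, S_3, S_4, S_6, S_7, S_8, S_9, S_11}.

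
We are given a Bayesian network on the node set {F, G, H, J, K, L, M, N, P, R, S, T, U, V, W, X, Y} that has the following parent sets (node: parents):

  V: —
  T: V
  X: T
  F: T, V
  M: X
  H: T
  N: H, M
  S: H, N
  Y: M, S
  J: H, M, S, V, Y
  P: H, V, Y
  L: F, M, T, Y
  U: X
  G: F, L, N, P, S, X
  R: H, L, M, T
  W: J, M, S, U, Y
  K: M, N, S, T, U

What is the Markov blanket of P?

Parents of P: H, V, Y.
Ch(P) = {G}.
Co-parents of P (other parents of its children):
  G: F, L, N, S, X
Taking the union gives {F, G, H, L, N, S, V, X, Y}.

{F, G, H, L, N, S, V, X, Y}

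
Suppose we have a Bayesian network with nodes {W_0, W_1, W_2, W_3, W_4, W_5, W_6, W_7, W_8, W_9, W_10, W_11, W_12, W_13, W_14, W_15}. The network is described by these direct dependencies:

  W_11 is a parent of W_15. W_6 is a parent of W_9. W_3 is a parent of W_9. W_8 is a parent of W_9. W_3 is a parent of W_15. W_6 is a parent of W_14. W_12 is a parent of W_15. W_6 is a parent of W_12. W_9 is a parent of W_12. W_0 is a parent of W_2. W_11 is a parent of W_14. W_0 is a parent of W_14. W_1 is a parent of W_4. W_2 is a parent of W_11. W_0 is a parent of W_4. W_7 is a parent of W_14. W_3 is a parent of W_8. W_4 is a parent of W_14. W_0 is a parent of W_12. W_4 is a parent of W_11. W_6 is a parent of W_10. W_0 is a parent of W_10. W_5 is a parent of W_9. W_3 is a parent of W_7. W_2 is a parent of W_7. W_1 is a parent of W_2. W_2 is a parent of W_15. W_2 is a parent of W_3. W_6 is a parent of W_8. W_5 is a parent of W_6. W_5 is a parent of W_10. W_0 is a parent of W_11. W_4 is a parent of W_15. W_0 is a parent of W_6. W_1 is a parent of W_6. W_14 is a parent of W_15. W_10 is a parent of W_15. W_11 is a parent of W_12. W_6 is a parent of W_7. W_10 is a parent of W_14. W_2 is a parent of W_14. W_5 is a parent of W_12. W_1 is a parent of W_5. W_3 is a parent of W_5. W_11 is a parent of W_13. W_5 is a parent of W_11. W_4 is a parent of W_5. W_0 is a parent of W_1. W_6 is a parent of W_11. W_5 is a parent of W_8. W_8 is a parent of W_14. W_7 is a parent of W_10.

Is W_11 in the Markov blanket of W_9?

Yes

W_11 is a co-parent of W_9: both are parents of W_12.
So W_11 ∈ MB(W_9).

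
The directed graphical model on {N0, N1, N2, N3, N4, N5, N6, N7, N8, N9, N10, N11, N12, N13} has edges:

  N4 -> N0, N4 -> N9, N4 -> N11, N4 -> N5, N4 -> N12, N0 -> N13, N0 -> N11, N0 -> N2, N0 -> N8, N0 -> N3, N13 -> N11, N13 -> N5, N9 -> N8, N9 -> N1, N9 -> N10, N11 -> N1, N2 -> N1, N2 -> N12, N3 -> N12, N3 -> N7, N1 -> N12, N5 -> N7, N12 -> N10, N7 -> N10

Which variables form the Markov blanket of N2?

{N0, N1, N3, N4, N9, N11, N12}

N2 has children N1, N12.
N2's parents: N0.
For each child, the remaining parents (spouses of N2):
  N1 also has parents N9, N11.
  N12's other parents are N1, N3, N4.
MB(N2) = {N0, N1, N3, N4, N9, N11, N12}.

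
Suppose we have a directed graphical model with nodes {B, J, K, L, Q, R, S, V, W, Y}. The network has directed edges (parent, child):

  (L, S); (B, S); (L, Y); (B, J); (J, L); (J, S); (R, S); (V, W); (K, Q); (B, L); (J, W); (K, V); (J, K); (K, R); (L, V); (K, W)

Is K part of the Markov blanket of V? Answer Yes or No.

Yes

K is a parent of V.
So K ∈ MB(V).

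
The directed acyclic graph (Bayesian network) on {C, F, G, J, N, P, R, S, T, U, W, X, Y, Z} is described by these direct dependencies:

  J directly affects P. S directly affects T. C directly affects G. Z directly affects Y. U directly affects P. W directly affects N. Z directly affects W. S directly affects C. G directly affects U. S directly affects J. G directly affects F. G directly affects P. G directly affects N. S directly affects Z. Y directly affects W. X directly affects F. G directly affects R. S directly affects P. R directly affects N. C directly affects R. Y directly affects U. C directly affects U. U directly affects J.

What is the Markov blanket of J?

{G, P, S, U}

Parents of J: S, U.
Ch(J) = {P}.
For each child, the remaining parents (spouses of J):
  P's other parents are G, S, U.
Union: {S, U} ∪ {P} ∪ {G, S, U} = {G, P, S, U}.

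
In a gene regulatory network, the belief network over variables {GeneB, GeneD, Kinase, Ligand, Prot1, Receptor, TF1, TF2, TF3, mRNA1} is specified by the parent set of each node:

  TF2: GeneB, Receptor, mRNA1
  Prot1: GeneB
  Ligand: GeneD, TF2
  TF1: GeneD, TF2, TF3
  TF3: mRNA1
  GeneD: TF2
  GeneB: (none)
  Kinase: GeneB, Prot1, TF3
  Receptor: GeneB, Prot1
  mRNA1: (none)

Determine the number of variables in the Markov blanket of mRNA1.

mRNA1's children: TF2, TF3.
Pa(mRNA1) = {}.
Co-parents of mRNA1 (other parents of its children):
  parents(TF2) \ {mRNA1} = {GeneB, Receptor}.
  TF3: no additional parents.
MB(mRNA1) = {GeneB, Receptor, TF2, TF3}, which has 4 nodes.

4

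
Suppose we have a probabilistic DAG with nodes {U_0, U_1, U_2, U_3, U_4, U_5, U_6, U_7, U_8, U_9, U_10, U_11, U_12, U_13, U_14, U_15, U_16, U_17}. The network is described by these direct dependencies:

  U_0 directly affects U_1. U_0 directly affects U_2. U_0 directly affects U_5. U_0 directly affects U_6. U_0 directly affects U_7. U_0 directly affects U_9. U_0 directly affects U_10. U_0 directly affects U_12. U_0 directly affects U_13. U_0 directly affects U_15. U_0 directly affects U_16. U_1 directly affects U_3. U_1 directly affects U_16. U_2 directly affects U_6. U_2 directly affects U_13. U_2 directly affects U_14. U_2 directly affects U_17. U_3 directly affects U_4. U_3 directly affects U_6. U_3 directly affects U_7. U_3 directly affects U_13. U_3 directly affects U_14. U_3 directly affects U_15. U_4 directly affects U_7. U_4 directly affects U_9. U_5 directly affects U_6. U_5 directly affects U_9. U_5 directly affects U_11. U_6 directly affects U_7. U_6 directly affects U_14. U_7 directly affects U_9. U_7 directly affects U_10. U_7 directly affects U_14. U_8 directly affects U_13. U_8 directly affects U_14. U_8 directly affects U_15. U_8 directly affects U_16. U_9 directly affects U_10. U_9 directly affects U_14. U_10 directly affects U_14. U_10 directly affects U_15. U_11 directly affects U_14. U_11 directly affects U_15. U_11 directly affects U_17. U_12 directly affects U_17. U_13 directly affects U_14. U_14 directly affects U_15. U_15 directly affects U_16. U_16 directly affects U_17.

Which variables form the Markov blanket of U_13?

{U_0, U_2, U_3, U_6, U_7, U_8, U_9, U_10, U_11, U_14}

Children of U_13: U_14.
Pa(U_13) = {U_0, U_2, U_3, U_8}.
Co-parents of U_13 (other parents of its children):
  U_14 also has parents U_2, U_3, U_6, U_7, U_8, U_9, U_10, U_11.
Taking the union gives {U_0, U_2, U_3, U_6, U_7, U_8, U_9, U_10, U_11, U_14}.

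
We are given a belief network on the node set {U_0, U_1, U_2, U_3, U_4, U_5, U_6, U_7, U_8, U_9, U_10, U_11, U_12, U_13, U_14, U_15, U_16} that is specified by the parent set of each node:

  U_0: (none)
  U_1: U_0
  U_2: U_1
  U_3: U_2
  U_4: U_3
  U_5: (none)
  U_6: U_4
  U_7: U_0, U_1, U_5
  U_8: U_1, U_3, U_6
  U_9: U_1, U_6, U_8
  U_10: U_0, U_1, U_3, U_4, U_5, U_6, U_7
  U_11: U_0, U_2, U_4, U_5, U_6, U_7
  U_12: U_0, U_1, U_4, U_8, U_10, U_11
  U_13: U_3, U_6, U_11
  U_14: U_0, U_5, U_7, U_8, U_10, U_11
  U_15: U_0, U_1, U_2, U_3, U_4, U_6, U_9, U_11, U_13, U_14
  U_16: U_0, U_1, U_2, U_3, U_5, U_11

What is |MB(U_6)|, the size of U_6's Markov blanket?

The Markov blanket of a node is its parents, its children, and the other parents of its children.
U_6's parents: U_4.
U_6's children: U_8, U_9, U_10, U_11, U_13, U_15.
Co-parents of U_6 (other parents of its children):
  U_8: U_1, U_3
  U_9: U_1, U_8
  U_10: U_0, U_1, U_3, U_4, U_5, U_7
  U_11: U_0, U_2, U_4, U_5, U_7
  U_13: U_3, U_11
  U_15: U_0, U_1, U_2, U_3, U_4, U_9, U_11, U_13, U_14
MB(U_6) = {U_0, U_1, U_2, U_3, U_4, U_5, U_7, U_8, U_9, U_10, U_11, U_13, U_14, U_15}, which has 14 nodes.

14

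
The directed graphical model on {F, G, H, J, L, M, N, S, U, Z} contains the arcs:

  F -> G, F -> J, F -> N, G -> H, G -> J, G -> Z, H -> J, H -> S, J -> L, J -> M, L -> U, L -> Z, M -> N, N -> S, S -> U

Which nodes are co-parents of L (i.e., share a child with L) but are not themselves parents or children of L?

Children of L: U, Z.
  U's other parent is S.
  Z also has parent G.
Excluding nodes already adjacent to L (J, U, Z), the co-parent-only contribution is {G, S}.

{G, S}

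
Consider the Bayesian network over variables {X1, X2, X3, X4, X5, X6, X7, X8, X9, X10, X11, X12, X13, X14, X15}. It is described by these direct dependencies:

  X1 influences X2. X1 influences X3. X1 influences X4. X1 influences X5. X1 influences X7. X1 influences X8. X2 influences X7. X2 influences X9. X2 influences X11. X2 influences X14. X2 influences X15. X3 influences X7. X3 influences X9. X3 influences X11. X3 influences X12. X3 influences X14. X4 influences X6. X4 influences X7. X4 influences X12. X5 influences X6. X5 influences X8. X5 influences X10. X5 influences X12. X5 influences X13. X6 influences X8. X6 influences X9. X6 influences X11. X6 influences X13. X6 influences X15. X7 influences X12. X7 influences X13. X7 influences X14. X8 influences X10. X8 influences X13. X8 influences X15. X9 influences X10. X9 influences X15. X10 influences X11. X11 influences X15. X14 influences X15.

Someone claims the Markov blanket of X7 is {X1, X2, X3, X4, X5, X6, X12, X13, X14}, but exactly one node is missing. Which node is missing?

By definition, MB(X7) is built from X7's parents, X7's children, and the co-parents of X7.
X7 has children X12, X13, X14.
X7's parents: X1, X2, X3, X4.
For each child, the remaining parents (spouses of X7):
  parents(X12) \ {X7} = {X3, X4, X5}.
  parents(X13) \ {X7} = {X5, X6, X8}.
  X14's other parents are X2, X3.
MB(X7) = {X1, X2, X3, X4, X5, X6, X8, X12, X13, X14}.
Comparing with the claimed set, X8 is missing.

X8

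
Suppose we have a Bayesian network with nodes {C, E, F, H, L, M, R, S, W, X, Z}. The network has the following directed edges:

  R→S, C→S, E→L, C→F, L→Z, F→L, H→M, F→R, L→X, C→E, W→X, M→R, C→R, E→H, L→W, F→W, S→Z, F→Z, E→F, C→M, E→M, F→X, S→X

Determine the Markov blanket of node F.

F has parents C, E.
F has children L, R, W, X, Z.
Other parents of F's children:
  parents(L) \ {F} = {E}.
  R's other parents are C, M.
  W also has parent L.
  parents(X) \ {F} = {L, S, W}.
  Z's other parents are L, S.
Taking the union gives {C, E, L, M, R, S, W, X, Z}.

{C, E, L, M, R, S, W, X, Z}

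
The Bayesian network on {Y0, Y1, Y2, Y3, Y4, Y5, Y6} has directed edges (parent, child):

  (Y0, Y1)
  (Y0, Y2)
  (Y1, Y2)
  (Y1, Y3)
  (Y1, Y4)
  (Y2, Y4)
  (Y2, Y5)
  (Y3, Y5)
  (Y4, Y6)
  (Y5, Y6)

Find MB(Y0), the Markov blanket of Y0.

By definition, MB(Y0) is built from Y0's parents, Y0's children, and the co-parents of Y0.
Y0's parents: none.
Y0 has children Y1, Y2.
For each child, the remaining parents (spouses of Y0):
  Y1 has no other parent.
  parents(Y2) \ {Y0} = {Y1}.
Taking the union gives {Y1, Y2}.

{Y1, Y2}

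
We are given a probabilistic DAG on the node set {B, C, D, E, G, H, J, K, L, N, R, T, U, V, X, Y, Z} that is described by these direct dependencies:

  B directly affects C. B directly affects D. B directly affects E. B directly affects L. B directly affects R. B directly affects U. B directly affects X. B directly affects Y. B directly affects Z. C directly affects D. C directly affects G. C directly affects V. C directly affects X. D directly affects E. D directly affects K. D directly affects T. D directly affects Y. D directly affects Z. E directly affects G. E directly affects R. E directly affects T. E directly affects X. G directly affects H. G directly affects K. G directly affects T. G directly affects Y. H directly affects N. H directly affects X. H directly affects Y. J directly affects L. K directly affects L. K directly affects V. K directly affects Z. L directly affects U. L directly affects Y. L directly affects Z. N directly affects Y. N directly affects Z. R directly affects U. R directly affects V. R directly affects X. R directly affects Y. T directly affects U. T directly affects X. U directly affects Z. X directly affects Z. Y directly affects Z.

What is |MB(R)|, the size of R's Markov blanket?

A node's Markov blanket = Pa ∪ Ch ∪ (parents of Ch other than the node itself).
Pa(R) = {B, E}.
R has children U, V, X, Y.
Other parents of R's children:
  U also has parents B, L, T.
  parents(V) \ {R} = {C, K}.
  parents(X) \ {R} = {B, C, E, H, T}.
  Y also has parents B, D, G, H, L, N.
MB(R) = {B, C, D, E, G, H, K, L, N, T, U, V, X, Y}, which has 14 nodes.

14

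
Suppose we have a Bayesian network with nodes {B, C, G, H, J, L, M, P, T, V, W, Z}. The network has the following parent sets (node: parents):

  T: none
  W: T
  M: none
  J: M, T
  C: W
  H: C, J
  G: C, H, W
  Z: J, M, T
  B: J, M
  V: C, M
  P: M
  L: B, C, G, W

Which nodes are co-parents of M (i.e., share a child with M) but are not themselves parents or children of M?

{C, T}

Children of M: B, J, P, V, Z.
  parents(J) \ {M} = {T}.
  Z also has parents J, T.
  parents(B) \ {M} = {J}.
  V also has parent C.
  P: no additional parents.
Excluding nodes already adjacent to M (B, J, P, V, Z), the co-parent-only contribution is {C, T}.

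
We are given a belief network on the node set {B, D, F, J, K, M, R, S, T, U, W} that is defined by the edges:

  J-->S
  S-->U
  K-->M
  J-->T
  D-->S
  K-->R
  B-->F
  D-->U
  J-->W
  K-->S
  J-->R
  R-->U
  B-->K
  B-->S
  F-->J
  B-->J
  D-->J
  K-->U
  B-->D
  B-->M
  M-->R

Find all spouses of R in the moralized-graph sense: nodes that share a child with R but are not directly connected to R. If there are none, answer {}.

Children of R: U.
  parents(U) \ {R} = {D, K, S}.
Excluding nodes already adjacent to R (J, K, M, U), the co-parent-only contribution is {D, S}.

{D, S}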